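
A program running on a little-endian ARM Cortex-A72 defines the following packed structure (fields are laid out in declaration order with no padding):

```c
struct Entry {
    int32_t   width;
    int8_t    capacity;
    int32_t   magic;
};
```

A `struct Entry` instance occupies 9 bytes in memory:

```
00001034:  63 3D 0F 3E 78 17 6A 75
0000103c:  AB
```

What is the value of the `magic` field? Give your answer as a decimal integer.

`magic` follows `width` (4 B), `capacity` (1 B), so it starts at offset 4 + 1 = 5 and occupies 4 bytes.
Bytes at offsets 5..8: 17 6A 75 AB.
Little-endian stores the least-significant byte at the lowest address.
Reassemble most-significant byte first: AB 75 6A 17 → 0xAB756A17.
Top bit is set, so as a signed 32-bit value this is 0xAB756A17 − 2^32 = -1418368489.

-1418368489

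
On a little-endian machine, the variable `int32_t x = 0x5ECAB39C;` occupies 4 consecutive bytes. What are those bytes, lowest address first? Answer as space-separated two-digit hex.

Split into bytes (most-significant first): 5E CA B3 9C.
Little-endian: lowest address holds the least-significant byte.
So at ascending addresses the bytes are 9C B3 CA 5E.

9C B3 CA 5E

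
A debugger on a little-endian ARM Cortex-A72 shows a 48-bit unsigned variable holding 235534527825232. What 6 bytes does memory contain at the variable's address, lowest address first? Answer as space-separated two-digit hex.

235534527825232 in hexadecimal, padded to 48 bits, is 0xD637A7DD0550.
Split into bytes (most-significant first): D6 37 A7 DD 05 50.
Little-endian: lowest address holds the least-significant byte.
So at ascending addresses the bytes are 50 05 DD A7 37 D6.

50 05 DD A7 37 D6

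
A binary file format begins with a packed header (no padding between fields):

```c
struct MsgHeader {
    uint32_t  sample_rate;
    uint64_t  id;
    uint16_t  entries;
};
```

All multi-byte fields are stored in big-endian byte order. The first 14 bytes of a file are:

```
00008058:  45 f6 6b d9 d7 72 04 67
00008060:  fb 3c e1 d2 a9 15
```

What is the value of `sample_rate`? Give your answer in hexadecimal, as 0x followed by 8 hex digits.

0x45F66BD9

`sample_rate` is the first field, at byte offset 0, occupying 4 bytes.
Bytes at offsets 0..3: 45 F6 6B D9.
Big-endian: lowest address holds the most-significant byte.
The bytes are already most-significant first: 0x45F66BD9.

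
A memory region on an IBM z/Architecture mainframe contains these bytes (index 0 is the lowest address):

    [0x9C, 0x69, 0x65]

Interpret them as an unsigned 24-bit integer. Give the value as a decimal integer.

10250597

Big-endian: lowest address holds the most-significant byte.
The bytes are already most-significant first: 0x9C6965.
0x9C6965 = 10250597.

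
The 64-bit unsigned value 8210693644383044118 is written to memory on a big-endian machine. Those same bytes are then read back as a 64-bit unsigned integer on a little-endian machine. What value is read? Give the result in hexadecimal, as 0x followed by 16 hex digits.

8210693644383044118 in 64-bit hexadecimal is 0x71F23E5E11024216.
Stored big-endian, the bytes at ascending addresses are 71 F2 3E 5E 11 02 42 16.
Read back as little-endian, the first byte is least significant, giving 0x164202115E3EF271.

0x164202115E3EF271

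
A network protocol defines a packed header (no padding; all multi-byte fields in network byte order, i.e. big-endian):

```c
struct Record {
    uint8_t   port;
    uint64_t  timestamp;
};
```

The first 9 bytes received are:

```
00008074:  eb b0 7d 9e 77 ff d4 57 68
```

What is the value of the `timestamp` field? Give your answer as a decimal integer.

`timestamp` follows `port` (1 byte), so it starts at byte offset 1 and occupies 8 bytes.
Bytes at offsets 1..8: B0 7D 9E 77 FF D4 57 68.
Big-endian stores the most-significant byte at the lowest address.
The bytes are already most-significant first: 0xB07D9E77FFD45768.
0xB07D9E77FFD45768 = 12717495160994551656.

12717495160994551656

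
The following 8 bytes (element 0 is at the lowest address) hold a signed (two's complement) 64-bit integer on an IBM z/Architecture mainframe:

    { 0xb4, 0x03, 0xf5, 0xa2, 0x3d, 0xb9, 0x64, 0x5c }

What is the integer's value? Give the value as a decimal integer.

-5475262644783324068

Big-endian stores the most-significant byte at the lowest address.
The bytes are already most-significant first: 0xB403F5A23DB9645C.
Top bit is set, so as a signed 64-bit value this is 0xB403F5A23DB9645C − 2^64 = -5475262644783324068.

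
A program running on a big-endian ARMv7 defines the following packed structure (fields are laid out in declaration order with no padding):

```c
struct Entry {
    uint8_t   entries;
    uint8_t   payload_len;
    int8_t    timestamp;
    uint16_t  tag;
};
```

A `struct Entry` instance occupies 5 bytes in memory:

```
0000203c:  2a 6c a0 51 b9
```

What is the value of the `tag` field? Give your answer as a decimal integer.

`tag` follows `entries` (1 B), `payload_len` (1 B), `timestamp` (1 B), so it starts at offset 1 + 1 + 1 = 3 and occupies 2 bytes.
Bytes at offsets 3..4: 51 B9.
Big-endian: lowest address holds the most-significant byte.
The bytes are already most-significant first: 0x51B9.
0x51B9 = 20921.

20921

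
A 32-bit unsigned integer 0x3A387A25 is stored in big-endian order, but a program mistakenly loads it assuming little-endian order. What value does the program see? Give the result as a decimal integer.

Stored big-endian, the bytes at ascending addresses are 3A 38 7A 25.
Read back as little-endian, the first byte is least significant, giving 0x257A383A.
0x257A383A = 628766778.

628766778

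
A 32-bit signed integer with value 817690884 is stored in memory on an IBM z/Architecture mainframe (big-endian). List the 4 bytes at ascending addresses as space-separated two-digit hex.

817690884 in hexadecimal, padded to 32 bits, is 0x30BCF904.
Split into bytes (most-significant first): 30 BC F9 04.
Big-endian: lowest address holds the most-significant byte.
So the memory order matches the most-significant-first order: 30 BC F9 04.

30 BC F9 04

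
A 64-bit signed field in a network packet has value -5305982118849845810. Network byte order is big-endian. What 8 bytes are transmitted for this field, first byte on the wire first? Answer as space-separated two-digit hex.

B6 5D 5D 60 0D 61 65 CE

Two's complement of -5305982118849845810 in 64 bits: 5305982118849845810 = 0x49A2A29FF29E9A32; invert → 0xB65D5D600D6165CD; add 1 → 0xB65D5D600D6165CE.
Split into bytes (most-significant first): B6 5D 5D 60 0D 61 65 CE.
In big-endian order the high byte comes first in memory.
So the memory order matches the most-significant-first order: B6 5D 5D 60 0D 61 65 CE.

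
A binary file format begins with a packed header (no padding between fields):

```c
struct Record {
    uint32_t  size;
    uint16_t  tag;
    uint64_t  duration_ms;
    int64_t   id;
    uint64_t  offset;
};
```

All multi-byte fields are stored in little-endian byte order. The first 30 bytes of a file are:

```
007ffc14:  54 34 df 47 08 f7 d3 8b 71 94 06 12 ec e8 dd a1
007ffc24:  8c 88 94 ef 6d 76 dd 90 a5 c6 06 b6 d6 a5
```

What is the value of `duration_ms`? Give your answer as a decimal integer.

16783809730772569043

`duration_ms` follows `size` (4 B), `tag` (2 B), so it starts at offset 4 + 2 = 6 and occupies 8 bytes.
Bytes at offsets 6..13: D3 8B 71 94 06 12 EC E8.
Little-endian stores the least-significant byte at the lowest address.
Reassemble most-significant byte first: E8 EC 12 06 94 71 8B D3 → 0xE8EC120694718BD3.
0xE8EC120694718BD3 = 16783809730772569043.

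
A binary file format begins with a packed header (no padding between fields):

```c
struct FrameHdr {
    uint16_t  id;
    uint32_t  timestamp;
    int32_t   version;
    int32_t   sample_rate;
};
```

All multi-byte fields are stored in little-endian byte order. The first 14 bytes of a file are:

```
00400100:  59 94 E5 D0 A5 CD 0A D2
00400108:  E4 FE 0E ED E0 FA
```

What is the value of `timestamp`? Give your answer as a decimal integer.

3450196197

`timestamp` follows `id` (2 bytes), so it starts at byte offset 2 and occupies 4 bytes.
Bytes at offsets 2..5: E5 D0 A5 CD.
Little-endian stores the least-significant byte at the lowest address.
Reassemble most-significant byte first: CD A5 D0 E5 → 0xCDA5D0E5.
0xCDA5D0E5 = 3450196197.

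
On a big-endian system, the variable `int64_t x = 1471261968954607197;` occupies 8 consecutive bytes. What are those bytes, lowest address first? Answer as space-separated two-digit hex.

14 6A F8 F7 37 14 C6 5D

1471261968954607197 in hexadecimal, padded to 64 bits, is 0x146AF8F73714C65D.
Split into bytes (most-significant first): 14 6A F8 F7 37 14 C6 5D.
Big-endian: lowest address holds the most-significant byte.
So the memory order matches the most-significant-first order: 14 6A F8 F7 37 14 C6 5D.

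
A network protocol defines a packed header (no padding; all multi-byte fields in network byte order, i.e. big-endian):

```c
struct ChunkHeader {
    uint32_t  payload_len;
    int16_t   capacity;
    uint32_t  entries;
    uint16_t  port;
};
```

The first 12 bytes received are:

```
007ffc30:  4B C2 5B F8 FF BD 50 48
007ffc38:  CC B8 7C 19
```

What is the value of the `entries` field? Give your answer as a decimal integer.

`entries` follows `payload_len` (4 B), `capacity` (2 B), so it starts at offset 4 + 2 = 6 and occupies 4 bytes.
Bytes at offsets 6..9: 50 48 CC B8.
In big-endian order the high byte comes first in memory.
The bytes are already most-significant first: 0x5048CCB8.
0x5048CCB8 = 1346948280.

1346948280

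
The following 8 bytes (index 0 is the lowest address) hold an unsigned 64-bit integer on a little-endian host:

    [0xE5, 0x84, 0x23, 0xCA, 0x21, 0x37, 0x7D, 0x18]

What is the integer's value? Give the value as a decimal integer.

In little-endian order the low byte comes first in memory.
Reassemble most-significant byte first: 18 7D 37 21 CA 23 84 E5 → 0x187D3721CA2384E5.
0x187D3721CA2384E5 = 1764627247263876325.

1764627247263876325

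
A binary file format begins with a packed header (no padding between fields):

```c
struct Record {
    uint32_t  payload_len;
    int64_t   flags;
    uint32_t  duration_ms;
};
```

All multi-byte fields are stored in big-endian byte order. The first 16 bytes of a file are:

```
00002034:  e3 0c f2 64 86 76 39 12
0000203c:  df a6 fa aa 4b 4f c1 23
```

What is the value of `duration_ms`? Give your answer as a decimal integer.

1263517987

`duration_ms` follows `payload_len` (4 B), `flags` (8 B), so it starts at offset 4 + 8 = 12 and occupies 4 bytes.
Bytes at offsets 12..15: 4B 4F C1 23.
In big-endian order the high byte comes first in memory.
The bytes are already most-significant first: 0x4B4FC123.
0x4B4FC123 = 1263517987.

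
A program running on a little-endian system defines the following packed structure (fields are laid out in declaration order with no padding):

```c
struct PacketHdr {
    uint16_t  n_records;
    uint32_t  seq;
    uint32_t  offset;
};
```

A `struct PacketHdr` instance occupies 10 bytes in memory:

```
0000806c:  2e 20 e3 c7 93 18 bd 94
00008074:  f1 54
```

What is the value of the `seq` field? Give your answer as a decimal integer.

`seq` follows `n_records` (2 bytes), so it starts at byte offset 2 and occupies 4 bytes.
Bytes at offsets 2..5: E3 C7 93 18.
In little-endian order the low byte comes first in memory.
Reassemble most-significant byte first: 18 93 C7 E3 → 0x1893C7E3.
0x1893C7E3 = 412338147.

412338147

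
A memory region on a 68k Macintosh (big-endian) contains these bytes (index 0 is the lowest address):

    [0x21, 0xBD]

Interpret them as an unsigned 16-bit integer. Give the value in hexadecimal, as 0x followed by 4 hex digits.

0x21BD

In big-endian order the high byte comes first in memory.
The bytes are already most-significant first: 0x21BD.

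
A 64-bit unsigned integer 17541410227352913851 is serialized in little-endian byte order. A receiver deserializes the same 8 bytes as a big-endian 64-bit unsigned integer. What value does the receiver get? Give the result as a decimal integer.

17541410227352913851 in 64-bit hexadecimal is 0xF36F9BA9D4C647BB.
Stored little-endian, the bytes at ascending addresses are BB 47 C6 D4 A9 9B 6F F3.
Read back as big-endian, the last byte is least significant, giving 0xBB47C6D4A99B6FF3.
0xBB47C6D4A99B6FF3 = 13494973425119883251.

13494973425119883251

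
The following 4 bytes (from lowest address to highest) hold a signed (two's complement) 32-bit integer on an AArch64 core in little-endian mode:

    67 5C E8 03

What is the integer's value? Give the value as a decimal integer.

65559655

In little-endian order the low byte comes first in memory.
Reassemble most-significant byte first: 03 E8 5C 67 → 0x03E85C67.
0x03E85C67 = 65559655.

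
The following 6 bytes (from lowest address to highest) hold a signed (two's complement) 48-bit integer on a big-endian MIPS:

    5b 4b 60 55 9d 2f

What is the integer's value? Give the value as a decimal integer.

In big-endian order the high byte comes first in memory.
The bytes are already most-significant first: 0x5B4B60559D2F.
0x5B4B60559D2F = 100379296898351.

100379296898351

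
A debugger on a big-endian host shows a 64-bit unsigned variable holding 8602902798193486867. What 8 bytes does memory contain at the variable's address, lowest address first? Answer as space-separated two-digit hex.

77 63 A6 83 CB 89 6C 13

8602902798193486867 in hexadecimal, padded to 64 bits, is 0x7763A683CB896C13.
Split into bytes (most-significant first): 77 63 A6 83 CB 89 6C 13.
Big-endian: lowest address holds the most-significant byte.
So the memory order matches the most-significant-first order: 77 63 A6 83 CB 89 6C 13.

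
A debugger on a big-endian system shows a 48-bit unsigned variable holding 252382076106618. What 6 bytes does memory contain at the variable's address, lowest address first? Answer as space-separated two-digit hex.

E5 8A 47 FE 77 7A

252382076106618 in hexadecimal, padded to 48 bits, is 0xE58A47FE777A.
Split into bytes (most-significant first): E5 8A 47 FE 77 7A.
Big-endian stores the most-significant byte at the lowest address.
So the memory order matches the most-significant-first order: E5 8A 47 FE 77 7A.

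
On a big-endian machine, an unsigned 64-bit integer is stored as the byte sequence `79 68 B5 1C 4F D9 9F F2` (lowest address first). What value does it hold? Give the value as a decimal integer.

Big-endian: lowest address holds the most-significant byte.
The bytes are already most-significant first: 0x7968B51C4FD99FF2.
0x7968B51C4FD99FF2 = 8748441409370562546.

8748441409370562546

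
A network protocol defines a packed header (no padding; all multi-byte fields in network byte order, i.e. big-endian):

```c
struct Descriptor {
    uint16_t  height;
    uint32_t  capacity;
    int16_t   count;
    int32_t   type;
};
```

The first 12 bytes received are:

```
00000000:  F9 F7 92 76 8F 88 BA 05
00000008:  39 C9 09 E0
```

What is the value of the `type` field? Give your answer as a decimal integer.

969476576

`type` follows `height` (2 B), `capacity` (4 B), `count` (2 B), so it starts at offset 2 + 4 + 2 = 8 and occupies 4 bytes.
Bytes at offsets 8..11: 39 C9 09 E0.
In big-endian order the high byte comes first in memory.
The bytes are already most-significant first: 0x39C909E0.
0x39C909E0 = 969476576.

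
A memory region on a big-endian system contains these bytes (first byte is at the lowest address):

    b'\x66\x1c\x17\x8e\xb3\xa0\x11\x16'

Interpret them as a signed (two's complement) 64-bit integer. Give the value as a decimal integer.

Big-endian stores the most-significant byte at the lowest address.
The bytes are already most-significant first: 0x661C178EB3A01116.
0x661C178EB3A01116 = 7357781792882954518.

7357781792882954518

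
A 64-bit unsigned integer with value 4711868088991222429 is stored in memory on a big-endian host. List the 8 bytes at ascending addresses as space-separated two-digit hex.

4711868088991222429 in hexadecimal, padded to 64 bits, is 0x4163EB0FF8D20A9D.
Split into bytes (most-significant first): 41 63 EB 0F F8 D2 0A 9D.
Big-endian stores the most-significant byte at the lowest address.
So the memory order matches the most-significant-first order: 41 63 EB 0F F8 D2 0A 9D.

41 63 EB 0F F8 D2 0A 9D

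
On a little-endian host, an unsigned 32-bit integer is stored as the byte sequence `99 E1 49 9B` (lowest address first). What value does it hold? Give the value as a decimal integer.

2605310361

In little-endian order the low byte comes first in memory.
Reassemble most-significant byte first: 9B 49 E1 99 → 0x9B49E199.
0x9B49E199 = 2605310361.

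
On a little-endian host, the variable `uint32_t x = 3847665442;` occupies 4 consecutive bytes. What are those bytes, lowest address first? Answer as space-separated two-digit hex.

22 B7 56 E5

3847665442 in hexadecimal, padded to 32 bits, is 0xE556B722.
Split into bytes (most-significant first): E5 56 B7 22.
In little-endian order the low byte comes first in memory.
So at ascending addresses the bytes are 22 B7 56 E5.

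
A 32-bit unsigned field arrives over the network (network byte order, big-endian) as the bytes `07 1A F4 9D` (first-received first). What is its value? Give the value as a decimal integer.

Big-endian: lowest address holds the most-significant byte.
The bytes are already most-significant first: 0x071AF49D.
0x071AF49D = 119207069.

119207069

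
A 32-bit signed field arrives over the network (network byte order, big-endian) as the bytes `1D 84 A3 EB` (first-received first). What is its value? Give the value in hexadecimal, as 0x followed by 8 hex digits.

In big-endian order the high byte comes first in memory.
The bytes are already most-significant first: 0x1D84A3EB.

0x1D84A3EB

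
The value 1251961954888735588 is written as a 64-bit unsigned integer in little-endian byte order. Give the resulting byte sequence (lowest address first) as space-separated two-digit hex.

64 5B 72 C9 C3 DC 5F 11

1251961954888735588 in hexadecimal, padded to 64 bits, is 0x115FDCC3C9725B64.
Split into bytes (most-significant first): 11 5F DC C3 C9 72 5B 64.
In little-endian order the low byte comes first in memory.
So at ascending addresses the bytes are 64 5B 72 C9 C3 DC 5F 11.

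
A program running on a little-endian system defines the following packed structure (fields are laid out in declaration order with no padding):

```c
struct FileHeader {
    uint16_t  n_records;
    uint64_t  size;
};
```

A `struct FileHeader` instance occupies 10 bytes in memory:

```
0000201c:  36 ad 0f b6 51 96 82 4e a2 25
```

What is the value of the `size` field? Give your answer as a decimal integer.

`size` follows `n_records` (2 bytes), so it starts at byte offset 2 and occupies 8 bytes.
Bytes at offsets 2..9: 0F B6 51 96 82 4E A2 25.
Little-endian: lowest address holds the least-significant byte.
Reassemble most-significant byte first: 25 A2 4E 82 96 51 B6 0F → 0x25A24E829651B60F.
0x25A24E829651B60F = 2711816248405112335.

2711816248405112335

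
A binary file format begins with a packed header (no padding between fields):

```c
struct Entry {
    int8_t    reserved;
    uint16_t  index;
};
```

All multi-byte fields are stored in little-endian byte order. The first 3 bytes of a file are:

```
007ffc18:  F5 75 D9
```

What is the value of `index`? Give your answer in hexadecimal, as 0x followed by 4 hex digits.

`index` follows `reserved` (1 byte), so it starts at byte offset 1 and occupies 2 bytes.
Bytes at offsets 1..2: 75 D9.
Little-endian: lowest address holds the least-significant byte.
Reassemble most-significant byte first: D9 75 → 0xD975.

0xD975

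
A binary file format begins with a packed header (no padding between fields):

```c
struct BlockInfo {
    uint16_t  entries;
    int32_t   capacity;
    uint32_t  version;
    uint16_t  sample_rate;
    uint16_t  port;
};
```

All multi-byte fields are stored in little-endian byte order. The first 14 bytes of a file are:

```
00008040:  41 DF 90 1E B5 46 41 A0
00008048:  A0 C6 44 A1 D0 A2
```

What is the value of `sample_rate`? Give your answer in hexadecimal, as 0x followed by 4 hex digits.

`sample_rate` follows `entries` (2 B), `capacity` (4 B), `version` (4 B), so it starts at offset 2 + 4 + 4 = 10 and occupies 2 bytes.
Bytes at offsets 10..11: 44 A1.
Little-endian stores the least-significant byte at the lowest address.
Reassemble most-significant byte first: A1 44 → 0xA144.

0xA144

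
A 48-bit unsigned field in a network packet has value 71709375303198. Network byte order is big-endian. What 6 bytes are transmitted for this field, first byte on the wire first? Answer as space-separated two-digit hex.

41 38 23 D7 8E 1E

71709375303198 in hexadecimal, padded to 48 bits, is 0x413823D78E1E.
Split into bytes (most-significant first): 41 38 23 D7 8E 1E.
In big-endian order the high byte comes first in memory.
So the memory order matches the most-significant-first order: 41 38 23 D7 8E 1E.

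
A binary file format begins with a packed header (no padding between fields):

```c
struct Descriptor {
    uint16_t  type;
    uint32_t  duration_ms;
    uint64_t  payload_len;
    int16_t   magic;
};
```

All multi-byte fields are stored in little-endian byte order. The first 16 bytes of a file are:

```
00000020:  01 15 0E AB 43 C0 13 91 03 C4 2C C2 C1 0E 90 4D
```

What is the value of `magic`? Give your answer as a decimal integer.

`magic` follows `type` (2 B), `duration_ms` (4 B), `payload_len` (8 B), so it starts at offset 2 + 4 + 8 = 14 and occupies 2 bytes.
Bytes at offsets 14..15: 90 4D.
Little-endian stores the least-significant byte at the lowest address.
Reassemble most-significant byte first: 4D 90 → 0x4D90.
0x4D90 = 19856.

19856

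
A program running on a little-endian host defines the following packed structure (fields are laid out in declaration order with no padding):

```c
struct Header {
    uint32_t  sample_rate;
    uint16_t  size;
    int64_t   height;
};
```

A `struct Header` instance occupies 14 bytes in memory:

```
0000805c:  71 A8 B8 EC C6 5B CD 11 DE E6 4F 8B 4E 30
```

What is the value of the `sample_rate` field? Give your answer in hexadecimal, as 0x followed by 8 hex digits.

0xECB8A871

`sample_rate` is the first field, at byte offset 0, occupying 4 bytes.
Bytes at offsets 0..3: 71 A8 B8 EC.
In little-endian order the low byte comes first in memory.
Reassemble most-significant byte first: EC B8 A8 71 → 0xECB8A871.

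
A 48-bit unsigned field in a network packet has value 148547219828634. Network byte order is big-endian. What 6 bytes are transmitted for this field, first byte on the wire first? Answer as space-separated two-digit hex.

87 1A 58 45 2F 9A

148547219828634 in hexadecimal, padded to 48 bits, is 0x871A58452F9A.
Split into bytes (most-significant first): 87 1A 58 45 2F 9A.
In big-endian order the high byte comes first in memory.
So the memory order matches the most-significant-first order: 87 1A 58 45 2F 9A.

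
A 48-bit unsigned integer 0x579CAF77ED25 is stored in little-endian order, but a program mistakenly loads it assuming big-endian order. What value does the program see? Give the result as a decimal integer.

41701845474391

Stored little-endian, the bytes at ascending addresses are 25 ED 77 AF 9C 57.
Read back as big-endian, the last byte is least significant, giving 0x25ED77AF9C57.
0x25ED77AF9C57 = 41701845474391.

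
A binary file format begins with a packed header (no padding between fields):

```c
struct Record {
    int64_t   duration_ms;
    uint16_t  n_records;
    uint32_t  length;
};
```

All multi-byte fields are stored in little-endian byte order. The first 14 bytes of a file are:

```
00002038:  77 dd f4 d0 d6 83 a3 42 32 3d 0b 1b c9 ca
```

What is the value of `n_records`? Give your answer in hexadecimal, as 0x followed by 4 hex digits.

`n_records` follows `duration_ms` (8 bytes), so it starts at byte offset 8 and occupies 2 bytes.
Bytes at offsets 8..9: 32 3D.
Little-endian: lowest address holds the least-significant byte.
Reassemble most-significant byte first: 3D 32 → 0x3D32.

0x3D32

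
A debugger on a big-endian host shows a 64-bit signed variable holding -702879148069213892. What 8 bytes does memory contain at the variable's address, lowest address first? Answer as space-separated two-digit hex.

Two's complement of -702879148069213892 in 64 bits: 702879148069213892 = 0x09C120DC74B1D6C4; invert → 0xF63EDF238B4E293B; add 1 → 0xF63EDF238B4E293C.
Split into bytes (most-significant first): F6 3E DF 23 8B 4E 29 3C.
In big-endian order the high byte comes first in memory.
So the memory order matches the most-significant-first order: F6 3E DF 23 8B 4E 29 3C.

F6 3E DF 23 8B 4E 29 3C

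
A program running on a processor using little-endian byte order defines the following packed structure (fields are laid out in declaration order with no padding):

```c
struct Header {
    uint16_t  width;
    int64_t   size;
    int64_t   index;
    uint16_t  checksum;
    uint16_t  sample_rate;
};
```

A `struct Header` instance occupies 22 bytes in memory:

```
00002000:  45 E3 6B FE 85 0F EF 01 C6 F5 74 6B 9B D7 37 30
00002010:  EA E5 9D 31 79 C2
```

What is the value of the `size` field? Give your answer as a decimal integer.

`size` follows `width` (2 bytes), so it starts at byte offset 2 and occupies 8 bytes.
Bytes at offsets 2..9: 6B FE 85 0F EF 01 C6 F5.
Little-endian stores the least-significant byte at the lowest address.
Reassemble most-significant byte first: F5 C6 01 EF 0F 85 FE 6B → 0xF5C601EF0F85FE6B.
Top bit is set, so as a signed 64-bit value this is 0xF5C601EF0F85FE6B − 2^64 = -736899362759246229.

-736899362759246229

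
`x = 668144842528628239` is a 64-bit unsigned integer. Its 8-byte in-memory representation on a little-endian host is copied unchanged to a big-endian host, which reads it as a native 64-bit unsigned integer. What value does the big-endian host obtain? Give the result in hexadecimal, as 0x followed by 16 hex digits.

0x0F9E6DBD31BA4509

668144842528628239 in 64-bit hexadecimal is 0x0945BA31BD6D9E0F.
Stored little-endian, the bytes at ascending addresses are 0F 9E 6D BD 31 BA 45 09.
Read back as big-endian, the last byte is least significant, giving 0x0F9E6DBD31BA4509.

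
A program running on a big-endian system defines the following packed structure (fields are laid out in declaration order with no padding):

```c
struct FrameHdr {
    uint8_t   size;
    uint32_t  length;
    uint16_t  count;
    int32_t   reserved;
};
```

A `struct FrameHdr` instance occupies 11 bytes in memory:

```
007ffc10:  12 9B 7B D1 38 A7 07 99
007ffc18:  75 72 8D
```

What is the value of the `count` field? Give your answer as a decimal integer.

42759

`count` follows `size` (1 B), `length` (4 B), so it starts at offset 1 + 4 = 5 and occupies 2 bytes.
Bytes at offsets 5..6: A7 07.
In big-endian order the high byte comes first in memory.
The bytes are already most-significant first: 0xA707.
0xA707 = 42759.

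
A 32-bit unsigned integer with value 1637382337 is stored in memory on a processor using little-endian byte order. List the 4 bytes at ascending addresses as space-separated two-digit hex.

1637382337 in hexadecimal, padded to 32 bits, is 0x619878C1.
Split into bytes (most-significant first): 61 98 78 C1.
In little-endian order the low byte comes first in memory.
So at ascending addresses the bytes are C1 78 98 61.

C1 78 98 61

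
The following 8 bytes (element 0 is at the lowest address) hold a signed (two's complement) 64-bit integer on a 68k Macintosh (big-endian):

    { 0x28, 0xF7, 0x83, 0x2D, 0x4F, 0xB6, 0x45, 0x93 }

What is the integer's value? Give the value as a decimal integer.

2951972311398761875

In big-endian order the high byte comes first in memory.
The bytes are already most-significant first: 0x28F7832D4FB64593.
0x28F7832D4FB64593 = 2951972311398761875.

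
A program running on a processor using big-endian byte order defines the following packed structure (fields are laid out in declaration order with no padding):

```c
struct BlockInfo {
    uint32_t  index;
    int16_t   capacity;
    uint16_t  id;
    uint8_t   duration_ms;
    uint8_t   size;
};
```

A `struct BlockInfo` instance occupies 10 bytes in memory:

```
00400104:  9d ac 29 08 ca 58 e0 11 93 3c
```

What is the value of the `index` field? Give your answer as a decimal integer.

2645305608

`index` is the first field, at byte offset 0, occupying 4 bytes.
Bytes at offsets 0..3: 9D AC 29 08.
Big-endian stores the most-significant byte at the lowest address.
The bytes are already most-significant first: 0x9DAC2908.
0x9DAC2908 = 2645305608.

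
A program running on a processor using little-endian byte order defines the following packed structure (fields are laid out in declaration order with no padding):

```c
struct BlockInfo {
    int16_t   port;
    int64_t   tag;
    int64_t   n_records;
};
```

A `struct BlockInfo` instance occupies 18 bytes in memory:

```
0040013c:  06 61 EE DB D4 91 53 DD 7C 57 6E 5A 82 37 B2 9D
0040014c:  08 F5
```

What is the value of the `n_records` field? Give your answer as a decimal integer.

`n_records` follows `port` (2 B), `tag` (8 B), so it starts at offset 2 + 8 = 10 and occupies 8 bytes.
Bytes at offsets 10..17: 6E 5A 82 37 B2 9D 08 F5.
Little-endian: lowest address holds the least-significant byte.
Reassemble most-significant byte first: F5 08 9D B2 37 82 5A 6E → 0xF5089DB237825A6E.
Top bit is set, so as a signed 64-bit value this is 0xF5089DB237825A6E − 2^64 = -790208345842492818.

-790208345842492818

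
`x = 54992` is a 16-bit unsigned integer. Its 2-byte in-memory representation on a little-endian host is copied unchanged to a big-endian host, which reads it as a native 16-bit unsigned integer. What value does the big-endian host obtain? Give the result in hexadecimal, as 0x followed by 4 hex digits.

0xD0D6

54992 in 16-bit hexadecimal is 0xD6D0.
Stored little-endian, the bytes at ascending addresses are D0 D6.
Read back as big-endian, the last byte is least significant, giving 0xD0D6.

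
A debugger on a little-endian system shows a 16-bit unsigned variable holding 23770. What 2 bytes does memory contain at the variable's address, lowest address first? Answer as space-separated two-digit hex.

DA 5C

23770 in hexadecimal, padded to 16 bits, is 0x5CDA.
Split into bytes (most-significant first): 5C DA.
In little-endian order the low byte comes first in memory.
So at ascending addresses the bytes are DA 5C.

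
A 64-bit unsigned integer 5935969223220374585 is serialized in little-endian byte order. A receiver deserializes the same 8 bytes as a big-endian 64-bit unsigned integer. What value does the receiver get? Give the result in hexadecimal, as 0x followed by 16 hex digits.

5935969223220374585 in 64-bit hexadecimal is 0x5260CC8EF3B3AC39.
Stored little-endian, the bytes at ascending addresses are 39 AC B3 F3 8E CC 60 52.
Read back as big-endian, the last byte is least significant, giving 0x39ACB3F38ECC6052.

0x39ACB3F38ECC6052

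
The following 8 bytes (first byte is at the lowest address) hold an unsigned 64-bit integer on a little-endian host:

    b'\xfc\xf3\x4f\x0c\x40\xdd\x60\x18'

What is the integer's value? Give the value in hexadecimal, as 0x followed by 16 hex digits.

Little-endian: lowest address holds the least-significant byte.
Reassemble most-significant byte first: 18 60 DD 40 0C 4F F3 FC → 0x1860DD400C4FF3FC.

0x1860DD400C4FF3FC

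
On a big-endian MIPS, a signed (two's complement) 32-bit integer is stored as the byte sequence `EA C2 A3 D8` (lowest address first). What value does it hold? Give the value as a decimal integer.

-356342824

Big-endian: lowest address holds the most-significant byte.
The bytes are already most-significant first: 0xEAC2A3D8.
Top bit is set, so as a signed 32-bit value this is 0xEAC2A3D8 − 2^32 = -356342824.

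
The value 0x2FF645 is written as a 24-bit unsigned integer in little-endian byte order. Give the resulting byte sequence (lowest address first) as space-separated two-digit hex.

45 F6 2F

Split into bytes (most-significant first): 2F F6 45.
In little-endian order the low byte comes first in memory.
So at ascending addresses the bytes are 45 F6 2F.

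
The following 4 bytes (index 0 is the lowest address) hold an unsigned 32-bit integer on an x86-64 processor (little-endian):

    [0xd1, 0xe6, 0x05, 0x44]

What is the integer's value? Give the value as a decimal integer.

1141237457

Little-endian: lowest address holds the least-significant byte.
Reassemble most-significant byte first: 44 05 E6 D1 → 0x4405E6D1.
0x4405E6D1 = 1141237457.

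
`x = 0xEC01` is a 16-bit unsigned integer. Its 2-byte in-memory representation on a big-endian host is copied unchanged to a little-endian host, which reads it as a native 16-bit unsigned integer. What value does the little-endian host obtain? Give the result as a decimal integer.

492

Stored big-endian, the bytes at ascending addresses are EC 01.
Read back as little-endian, the first byte is least significant, giving 0x01EC.
0x01EC = 492.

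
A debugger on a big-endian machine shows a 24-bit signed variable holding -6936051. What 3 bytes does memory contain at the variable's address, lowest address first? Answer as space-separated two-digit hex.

96 2A 0D

Two's complement of -6936051 in 24 bits: 6936051 = 0x69D5F3; invert → 0x962A0C; add 1 → 0x962A0D.
Split into bytes (most-significant first): 96 2A 0D.
Big-endian stores the most-significant byte at the lowest address.
So the memory order matches the most-significant-first order: 96 2A 0D.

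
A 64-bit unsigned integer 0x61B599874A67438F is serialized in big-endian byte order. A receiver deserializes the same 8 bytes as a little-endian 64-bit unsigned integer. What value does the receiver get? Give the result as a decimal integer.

10323208340663547233

Stored big-endian, the bytes at ascending addresses are 61 B5 99 87 4A 67 43 8F.
Read back as little-endian, the first byte is least significant, giving 0x8F43674A8799B561.
0x8F43674A8799B561 = 10323208340663547233.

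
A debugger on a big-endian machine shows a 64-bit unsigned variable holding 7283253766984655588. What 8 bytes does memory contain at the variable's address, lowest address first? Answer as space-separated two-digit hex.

7283253766984655588 in hexadecimal, padded to 64 bits, is 0x651350B6762562E4.
Split into bytes (most-significant first): 65 13 50 B6 76 25 62 E4.
In big-endian order the high byte comes first in memory.
So the memory order matches the most-significant-first order: 65 13 50 B6 76 25 62 E4.

65 13 50 B6 76 25 62 E4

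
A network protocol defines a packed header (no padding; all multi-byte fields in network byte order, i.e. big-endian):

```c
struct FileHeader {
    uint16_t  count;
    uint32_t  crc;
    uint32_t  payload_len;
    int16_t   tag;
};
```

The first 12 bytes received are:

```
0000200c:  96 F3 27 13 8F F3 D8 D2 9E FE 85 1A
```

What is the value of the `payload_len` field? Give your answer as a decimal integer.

`payload_len` follows `count` (2 B), `crc` (4 B), so it starts at offset 2 + 4 = 6 and occupies 4 bytes.
Bytes at offsets 6..9: D8 D2 9E FE.
Big-endian stores the most-significant byte at the lowest address.
The bytes are already most-significant first: 0xD8D29EFE.
0xD8D29EFE = 3637681918.

3637681918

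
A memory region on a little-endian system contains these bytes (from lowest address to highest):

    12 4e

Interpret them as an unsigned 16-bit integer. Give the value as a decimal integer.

19986

In little-endian order the low byte comes first in memory.
Reassemble most-significant byte first: 4E 12 → 0x4E12.
0x4E12 = 19986.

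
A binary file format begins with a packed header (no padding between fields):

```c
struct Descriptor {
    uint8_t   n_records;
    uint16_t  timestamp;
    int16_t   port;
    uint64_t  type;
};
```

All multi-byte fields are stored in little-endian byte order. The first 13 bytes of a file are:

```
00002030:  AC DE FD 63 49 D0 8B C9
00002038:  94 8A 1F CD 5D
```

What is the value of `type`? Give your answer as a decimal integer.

`type` follows `n_records` (1 B), `timestamp` (2 B), `port` (2 B), so it starts at offset 1 + 2 + 2 = 5 and occupies 8 bytes.
Bytes at offsets 5..12: D0 8B C9 94 8A 1F CD 5D.
In little-endian order the low byte comes first in memory.
Reassemble most-significant byte first: 5D CD 1F 8A 94 C9 8B D0 → 0x5DCD1F8A94C98BD0.
0x5DCD1F8A94C98BD0 = 6759093295815166928.

6759093295815166928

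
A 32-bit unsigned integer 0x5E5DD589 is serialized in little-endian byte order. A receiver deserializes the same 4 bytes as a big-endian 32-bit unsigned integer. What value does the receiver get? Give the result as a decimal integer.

Stored little-endian, the bytes at ascending addresses are 89 D5 5D 5E.
Read back as big-endian, the last byte is least significant, giving 0x89D55D5E.
0x89D55D5E = 2312461662.

2312461662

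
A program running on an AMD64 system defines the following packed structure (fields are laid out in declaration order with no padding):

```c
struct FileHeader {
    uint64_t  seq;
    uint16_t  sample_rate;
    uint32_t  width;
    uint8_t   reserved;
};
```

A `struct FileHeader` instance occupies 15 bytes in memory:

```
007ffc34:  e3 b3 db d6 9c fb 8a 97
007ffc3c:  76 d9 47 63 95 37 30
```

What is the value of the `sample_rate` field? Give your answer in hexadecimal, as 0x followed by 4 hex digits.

`sample_rate` follows `seq` (8 bytes), so it starts at byte offset 8 and occupies 2 bytes.
Bytes at offsets 8..9: 76 D9.
Little-endian stores the least-significant byte at the lowest address.
Reassemble most-significant byte first: D9 76 → 0xD976.

0xD976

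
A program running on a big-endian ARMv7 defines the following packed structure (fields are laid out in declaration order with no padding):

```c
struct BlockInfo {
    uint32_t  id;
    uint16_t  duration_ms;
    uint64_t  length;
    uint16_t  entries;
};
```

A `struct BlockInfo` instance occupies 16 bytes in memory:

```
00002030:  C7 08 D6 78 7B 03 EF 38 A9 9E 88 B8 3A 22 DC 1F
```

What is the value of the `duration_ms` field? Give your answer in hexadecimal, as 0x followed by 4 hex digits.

0x7B03

`duration_ms` follows `id` (4 bytes), so it starts at byte offset 4 and occupies 2 bytes.
Bytes at offsets 4..5: 7B 03.
Big-endian: lowest address holds the most-significant byte.
The bytes are already most-significant first: 0x7B03.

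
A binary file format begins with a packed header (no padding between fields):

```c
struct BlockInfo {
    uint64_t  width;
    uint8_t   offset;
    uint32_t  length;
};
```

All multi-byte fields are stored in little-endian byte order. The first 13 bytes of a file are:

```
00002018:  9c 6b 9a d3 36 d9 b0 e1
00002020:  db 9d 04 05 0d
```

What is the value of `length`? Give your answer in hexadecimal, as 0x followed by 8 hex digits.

0x0D05049D

`length` follows `width` (8 B), `offset` (1 B), so it starts at offset 8 + 1 = 9 and occupies 4 bytes.
Bytes at offsets 9..12: 9D 04 05 0D.
Little-endian stores the least-significant byte at the lowest address.
Reassemble most-significant byte first: 0D 05 04 9D → 0x0D05049D.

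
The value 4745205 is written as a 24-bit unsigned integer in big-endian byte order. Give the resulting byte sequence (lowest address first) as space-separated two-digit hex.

48 67 F5

4745205 in hexadecimal, padded to 24 bits, is 0x4867F5.
Split into bytes (most-significant first): 48 67 F5.
Big-endian: lowest address holds the most-significant byte.
So the memory order matches the most-significant-first order: 48 67 F5.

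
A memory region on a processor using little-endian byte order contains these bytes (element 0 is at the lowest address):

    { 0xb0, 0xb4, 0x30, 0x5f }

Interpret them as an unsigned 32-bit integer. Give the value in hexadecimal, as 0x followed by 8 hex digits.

Little-endian stores the least-significant byte at the lowest address.
Reassemble most-significant byte first: 5F 30 B4 B0 → 0x5F30B4B0.

0x5F30B4B0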